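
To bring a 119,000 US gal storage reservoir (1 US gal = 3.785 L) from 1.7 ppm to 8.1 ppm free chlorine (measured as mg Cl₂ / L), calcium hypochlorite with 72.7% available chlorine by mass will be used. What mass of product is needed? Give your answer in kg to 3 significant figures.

Volume: 119,000 US gal × 3.785 L/gal = 450,415 L.
Chlorine deficit: 8.1 − 1.7 = 6.4 ppm = 6.4 mg/L as Cl₂.
Cl₂ equivalent needed: 6.4 mg/L × 450,415 L = 2,883,000 mg = 2883 g.
Product at 72.7% available chlorine: 2883 / 0.727 = 3965 g.

3.97 kg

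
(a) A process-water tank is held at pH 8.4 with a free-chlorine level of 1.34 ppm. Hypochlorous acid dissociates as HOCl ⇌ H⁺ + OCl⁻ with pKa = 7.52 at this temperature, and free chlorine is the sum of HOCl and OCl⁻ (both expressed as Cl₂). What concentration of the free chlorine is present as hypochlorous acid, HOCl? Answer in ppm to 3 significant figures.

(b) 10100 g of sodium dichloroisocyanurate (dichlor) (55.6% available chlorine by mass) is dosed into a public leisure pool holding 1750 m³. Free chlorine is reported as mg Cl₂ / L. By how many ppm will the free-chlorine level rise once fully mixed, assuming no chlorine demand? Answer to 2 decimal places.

(a) [OCl⁻]/[HOCl] = 10^(pH − pKa) = 10^(8.4 − 7.52) = 10^0.88 = 7.586.
(a) Fraction as HOCl = 1 / (1 + 7.586) = 0.1165.
(a) HOCl = 0.1165 × 1.34 ppm = 0.1561 ppm.

(b) Volume: 1750 m³ = 1,750,000 L.
(b) Available chlorine delivered: 10,100 g × 0.556 = 5616 g as Cl₂.
(b) Concentration rise: 5616 g / 1,750,000 L = 3.209 mg/L = 3.21 ppm.

(a) 0.156 ppm; (b) 3.21 ppm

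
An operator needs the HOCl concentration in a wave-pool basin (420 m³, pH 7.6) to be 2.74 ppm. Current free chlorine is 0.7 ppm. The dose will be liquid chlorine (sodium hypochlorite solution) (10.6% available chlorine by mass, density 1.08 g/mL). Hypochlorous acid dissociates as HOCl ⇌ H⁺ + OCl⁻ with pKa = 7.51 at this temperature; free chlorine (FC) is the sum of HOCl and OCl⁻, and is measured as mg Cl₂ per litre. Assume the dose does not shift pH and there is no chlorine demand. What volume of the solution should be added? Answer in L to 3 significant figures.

19.9 L

Volume: 420 m³ = 420,000 L.
[OCl⁻]/[HOCl] = 10^(pH − pKa) = 10^(7.6 − 7.51) = 1.23; fraction as HOCl = 1/(1 + 1.23) = 0.4484.
Free chlorine required for 2.74 ppm HOCl: 2.74 / 0.4484 = 6.111 ppm.
FC to add: 6.111 − 0.7 = 5.411 mg/L as Cl₂.
Cl₂ equivalent: 5.411 mg/L × 420,000 L = 2273 g.
Product at 10.6% available Cl: 2273 / 0.106 = 21,440 g.
Volume: 21,440 g ÷ 1.08 g/mL = 19,850 mL.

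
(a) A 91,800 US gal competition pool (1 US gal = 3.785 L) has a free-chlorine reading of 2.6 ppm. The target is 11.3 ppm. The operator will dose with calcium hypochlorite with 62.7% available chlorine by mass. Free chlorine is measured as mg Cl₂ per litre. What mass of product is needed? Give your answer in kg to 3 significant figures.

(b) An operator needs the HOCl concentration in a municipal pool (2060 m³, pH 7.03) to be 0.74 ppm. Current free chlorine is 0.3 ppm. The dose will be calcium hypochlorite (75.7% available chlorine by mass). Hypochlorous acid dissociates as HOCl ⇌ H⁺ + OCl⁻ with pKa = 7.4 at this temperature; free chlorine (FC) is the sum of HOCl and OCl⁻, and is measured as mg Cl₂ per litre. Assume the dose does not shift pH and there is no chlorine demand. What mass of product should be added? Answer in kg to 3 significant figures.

(a) Volume: 91,800 US gal × 3.785 L/gal = 347,463 L.
(a) Chlorine deficit: 11.3 − 2.6 = 8.7 ppm = 8.7 mg/L as Cl₂.
(a) Cl₂ equivalent needed: 8.7 mg/L × 347,463 L = 3,023,000 mg = 3023 g.
(a) Product at 62.7% available chlorine: 3023 / 0.627 = 4821 g.

(b) Volume: 2060 m³ = 2,060,000 L.
(b) [OCl⁻]/[HOCl] = 10^(pH − pKa) = 10^(7.03 − 7.4) = 0.4266; fraction as HOCl = 1/(1 + 0.4266) = 0.701.
(b) Free chlorine required for 0.74 ppm HOCl: 0.74 / 0.701 = 1.056 ppm.
(b) FC to add: 1.056 − 0.3 = 0.7557 mg/L as Cl₂.
(b) Cl₂ equivalent: 0.7557 mg/L × 2,060,000 L = 1557 g.
(b) Product at 75.7% available Cl: 1557 / 0.757 = 2056 g.

(a) 4.82 kg; (b) 2.06 kg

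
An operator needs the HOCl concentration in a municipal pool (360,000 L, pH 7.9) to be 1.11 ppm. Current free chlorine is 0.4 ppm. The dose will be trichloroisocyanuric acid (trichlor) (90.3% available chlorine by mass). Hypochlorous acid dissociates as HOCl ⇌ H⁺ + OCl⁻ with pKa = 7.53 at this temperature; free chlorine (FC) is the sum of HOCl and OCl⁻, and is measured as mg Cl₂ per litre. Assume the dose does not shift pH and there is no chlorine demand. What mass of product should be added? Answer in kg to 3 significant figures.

[OCl⁻]/[HOCl] = 10^(pH − pKa) = 10^(7.9 − 7.53) = 2.344; fraction as HOCl = 1/(1 + 2.344) = 0.299.
Free chlorine required for 1.11 ppm HOCl: 1.11 / 0.299 = 3.712 ppm.
FC to add: 3.712 − 0.4 = 3.312 mg/L as Cl₂.
Cl₂ equivalent: 3.312 mg/L × 360,000 L = 1192 g.
Product at 90.3% available Cl: 1192 / 0.903 = 1320 g.

1.32 kg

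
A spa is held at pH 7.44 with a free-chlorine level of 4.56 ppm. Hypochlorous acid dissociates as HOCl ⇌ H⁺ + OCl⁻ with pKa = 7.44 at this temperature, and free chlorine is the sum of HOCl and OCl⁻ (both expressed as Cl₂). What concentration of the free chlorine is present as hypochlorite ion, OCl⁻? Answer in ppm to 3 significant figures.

[OCl⁻]/[HOCl] = 10^(pH − pKa) = 10^(7.44 − 7.44) = 10^0.00 = 1.
Fraction as HOCl = 1 / (1 + 1) = 0.5.
OCl⁻ = (1 − 0.5) × 4.56 ppm = 2.28 ppm.

2.28 ppm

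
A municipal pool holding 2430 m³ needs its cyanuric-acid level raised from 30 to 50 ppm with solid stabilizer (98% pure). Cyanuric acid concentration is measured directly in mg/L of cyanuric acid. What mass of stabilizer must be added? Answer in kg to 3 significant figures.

49.6 kg

Volume: 2430 m³ = 2,430,000 L.
CYA to add: (50 − 30) = 20 mg/L × 2,430,000 L = 48,600 g cyanuric acid.
At 98% purity: 48,600 / 0.98 = 49,590 g product.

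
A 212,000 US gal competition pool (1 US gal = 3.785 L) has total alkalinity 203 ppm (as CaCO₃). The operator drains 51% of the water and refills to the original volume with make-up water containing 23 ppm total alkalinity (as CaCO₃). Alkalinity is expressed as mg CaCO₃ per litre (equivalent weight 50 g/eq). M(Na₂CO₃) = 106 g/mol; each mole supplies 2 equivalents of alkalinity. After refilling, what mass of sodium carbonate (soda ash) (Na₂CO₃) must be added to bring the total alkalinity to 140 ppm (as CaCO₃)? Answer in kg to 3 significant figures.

24.5 kg

Volume: 212,000 US gal × 3.785 L/gal = 802,420 L.
After draining 51% and refilling: 203 × 0.49 + 23 × 0.51 = 111.2 ppm.
Deficit to target: 140 − 111.2 = 28.8 mg/L.
As CaCO₃: 28.8 mg/L × 802,420 L = 23,110 g; ÷ 50 g/eq ÷ 2 = 231.1 mol Na₂CO₃.
Mass: 231.1 × 106 = 24,500 g.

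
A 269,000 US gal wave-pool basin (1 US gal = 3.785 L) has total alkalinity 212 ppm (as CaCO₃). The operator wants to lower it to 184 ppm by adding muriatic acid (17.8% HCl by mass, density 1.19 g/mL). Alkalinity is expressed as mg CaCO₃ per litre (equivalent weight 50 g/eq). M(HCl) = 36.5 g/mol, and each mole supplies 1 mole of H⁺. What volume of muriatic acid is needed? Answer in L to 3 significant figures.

Volume: 269,000 US gal × 3.785 L/gal = 1,018,165 L.
Alkalinity to neutralize: (212 − 184) = 28 mg/L as CaCO₃ × 1,018,165 L = 28,510 g as CaCO₃.
Equivalents of H⁺ required: 28,510 ÷ 50 g/eq = 570.2 eq = 570.2 mol HCl.
Mass of HCl: 570.2 × 36.5 = 20,810 g.
Mass of 17.8% solution: 20,810 / 0.178 = 116,900 g.
Volume: 116,900 g ÷ 1.19 g/mL = 98,250 mL.

98.2 L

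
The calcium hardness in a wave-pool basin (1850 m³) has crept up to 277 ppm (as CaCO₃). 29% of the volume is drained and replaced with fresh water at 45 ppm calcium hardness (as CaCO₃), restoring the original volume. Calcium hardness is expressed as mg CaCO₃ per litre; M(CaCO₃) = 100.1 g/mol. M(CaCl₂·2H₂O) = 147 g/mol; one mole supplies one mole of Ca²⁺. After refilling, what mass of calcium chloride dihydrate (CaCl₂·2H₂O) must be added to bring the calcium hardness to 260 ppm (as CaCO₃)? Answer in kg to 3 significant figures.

Volume: 1850 m³ = 1,850,000 L.
After draining 29% and refilling: 277 × 0.71 + 45 × 0.29 = 209.72 ppm.
Deficit to target: 260 − 209.72 = 50.28 mg/L.
As CaCO₃: 50.28 mg/L × 1,850,000 L = 93,020 g; ÷ 100.1 = 929.3 mol Ca²⁺.
Mass: 929.3 × 147 = 136,600 g.

137 kg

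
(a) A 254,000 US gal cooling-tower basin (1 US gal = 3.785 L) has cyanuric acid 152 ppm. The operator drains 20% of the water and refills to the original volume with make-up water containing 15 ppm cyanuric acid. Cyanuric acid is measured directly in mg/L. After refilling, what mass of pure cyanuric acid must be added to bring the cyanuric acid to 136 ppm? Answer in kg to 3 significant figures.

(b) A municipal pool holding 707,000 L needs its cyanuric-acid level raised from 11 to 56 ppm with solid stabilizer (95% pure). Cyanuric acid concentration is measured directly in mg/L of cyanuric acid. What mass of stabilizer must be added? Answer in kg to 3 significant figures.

(a) Volume: 254,000 US gal × 3.785 L/gal = 961,390 L.
(a) After draining 20% and refilling: 152 × 0.80 + 15 × 0.20 = 124.6 ppm.
(a) Deficit to target: 136 − 124.6 = 11.4 mg/L.
(a) Mass: 11.4 mg/L × 961,390 L = 10,960 g cyanuric acid.

(b) CYA to add: (56 − 11) = 45 mg/L × 707,000 L = 31,820 g cyanuric acid.
(b) At 95% purity: 31,820 / 0.95 = 33,490 g product.

(a) 11.0 kg; (b) 33.5 kg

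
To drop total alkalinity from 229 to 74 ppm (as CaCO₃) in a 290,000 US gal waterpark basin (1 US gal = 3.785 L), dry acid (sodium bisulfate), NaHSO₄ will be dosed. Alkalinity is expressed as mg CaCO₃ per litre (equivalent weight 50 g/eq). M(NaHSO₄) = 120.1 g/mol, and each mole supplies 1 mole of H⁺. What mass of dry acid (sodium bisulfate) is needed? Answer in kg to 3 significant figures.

Volume: 290,000 US gal × 3.785 L/gal = 1,097,650 L.
Alkalinity to neutralize: (229 − 74) = 155 mg/L as CaCO₃ × 1,097,650 L = 170,100 g as CaCO₃.
Equivalents of H⁺ required: 170,100 ÷ 50 g/eq = 3403 eq = 3403 mol NaHSO₄.
Mass of NaHSO₄: 3403 × 120.1 = 408,700 g.

409 kg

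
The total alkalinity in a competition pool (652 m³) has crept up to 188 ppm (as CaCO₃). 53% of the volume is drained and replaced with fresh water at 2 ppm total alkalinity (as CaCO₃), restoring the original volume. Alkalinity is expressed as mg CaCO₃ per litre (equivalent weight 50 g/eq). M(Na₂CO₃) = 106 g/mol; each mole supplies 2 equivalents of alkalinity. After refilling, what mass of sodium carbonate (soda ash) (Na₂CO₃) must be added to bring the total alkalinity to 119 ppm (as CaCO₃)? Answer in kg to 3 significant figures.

Volume: 652 m³ = 652,000 L.
After draining 53% and refilling: 188 × 0.47 + 2 × 0.53 = 89.42 ppm.
Deficit to target: 119 − 89.42 = 29.58 mg/L.
As CaCO₃: 29.58 mg/L × 652,000 L = 19,290 g; ÷ 50 g/eq ÷ 2 = 192.9 mol Na₂CO₃.
Mass: 192.9 × 106 = 20,440 g.

20.4 kg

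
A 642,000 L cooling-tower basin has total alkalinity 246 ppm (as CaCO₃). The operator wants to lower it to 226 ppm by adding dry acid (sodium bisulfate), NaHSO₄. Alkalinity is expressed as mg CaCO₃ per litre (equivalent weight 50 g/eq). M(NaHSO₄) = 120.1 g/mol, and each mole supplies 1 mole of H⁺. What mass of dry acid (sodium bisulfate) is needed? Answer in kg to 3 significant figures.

30.8 kg

Alkalinity to neutralize: (246 − 226) = 20 mg/L as CaCO₃ × 642,000 L = 12,840 g as CaCO₃.
Equivalents of H⁺ required: 12,840 ÷ 50 g/eq = 256.8 eq = 256.8 mol NaHSO₄.
Mass of NaHSO₄: 256.8 × 120.1 = 30,840 g.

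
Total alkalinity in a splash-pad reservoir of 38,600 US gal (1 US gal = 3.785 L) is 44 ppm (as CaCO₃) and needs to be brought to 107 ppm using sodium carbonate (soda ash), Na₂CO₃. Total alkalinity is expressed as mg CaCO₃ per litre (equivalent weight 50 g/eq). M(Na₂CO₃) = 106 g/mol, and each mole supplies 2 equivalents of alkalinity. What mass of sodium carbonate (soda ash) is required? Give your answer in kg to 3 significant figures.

9.76 kg

Volume: 38,600 US gal × 3.785 L/gal = 146,101 L.
Alkalinity to add: (107 − 44) = 63 mg/L as CaCO₃ × 146,101 L = 9204 g as CaCO₃.
Equivalents: 9204 g ÷ 50 g/eq = 184.1 eq.
Each mole of Na₂CO₃ supplies 2 eq, so 184.1 / 2 = 92.04 mol.
Mass: 92.04 mol × 106 g/mol = 9757 g.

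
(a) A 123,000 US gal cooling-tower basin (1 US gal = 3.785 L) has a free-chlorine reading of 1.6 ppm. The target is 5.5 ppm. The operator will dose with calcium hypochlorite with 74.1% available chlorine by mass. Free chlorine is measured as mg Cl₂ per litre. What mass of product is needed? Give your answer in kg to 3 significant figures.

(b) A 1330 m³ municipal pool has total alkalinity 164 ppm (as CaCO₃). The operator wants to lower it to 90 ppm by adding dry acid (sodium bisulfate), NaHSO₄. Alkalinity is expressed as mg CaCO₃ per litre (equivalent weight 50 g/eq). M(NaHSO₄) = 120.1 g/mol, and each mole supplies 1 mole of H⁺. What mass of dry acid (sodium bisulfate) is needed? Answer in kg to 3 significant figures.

(a) Volume: 123,000 US gal × 3.785 L/gal = 465,555 L.
(a) Chlorine deficit: 5.5 − 1.6 = 3.9 ppm = 3.9 mg/L as Cl₂.
(a) Cl₂ equivalent needed: 3.9 mg/L × 465,555 L = 1,816,000 mg = 1816 g.
(a) Product at 74.1% available chlorine: 1816 / 0.741 = 2450 g.

(b) Volume: 1330 m³ = 1,330,000 L.
(b) Alkalinity to neutralize: (164 − 90) = 74 mg/L as CaCO₃ × 1,330,000 L = 98,420 g as CaCO₃.
(b) Equivalents of H⁺ required: 98,420 ÷ 50 g/eq = 1968 eq = 1968 mol NaHSO₄.
(b) Mass of NaHSO₄: 1968 × 120.1 = 236,400 g.

(a) 2.45 kg; (b) 236 kg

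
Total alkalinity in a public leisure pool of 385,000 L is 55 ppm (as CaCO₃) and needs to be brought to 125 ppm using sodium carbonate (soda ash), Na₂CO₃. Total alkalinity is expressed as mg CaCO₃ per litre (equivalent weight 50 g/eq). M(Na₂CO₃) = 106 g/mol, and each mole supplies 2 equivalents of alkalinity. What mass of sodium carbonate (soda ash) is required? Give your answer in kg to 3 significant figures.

28.6 kg

Alkalinity to add: (125 − 55) = 70 mg/L as CaCO₃ × 385,000 L = 26,950 g as CaCO₃.
Equivalents: 26,950 g ÷ 50 g/eq = 539 eq.
Each mole of Na₂CO₃ supplies 2 eq, so 539 / 2 = 269.5 mol.
Mass: 269.5 mol × 106 g/mol = 28,570 g.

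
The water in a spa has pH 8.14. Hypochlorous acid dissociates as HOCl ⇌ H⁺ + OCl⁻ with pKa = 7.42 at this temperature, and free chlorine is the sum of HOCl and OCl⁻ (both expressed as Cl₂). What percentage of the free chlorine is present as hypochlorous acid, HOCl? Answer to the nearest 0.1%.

16.0%

[OCl⁻]/[HOCl] = 10^(pH − pKa) = 10^(8.14 − 7.42) = 10^0.72 = 5.248.
Fraction as HOCl = 1 / (1 + 5.248) = 0.16.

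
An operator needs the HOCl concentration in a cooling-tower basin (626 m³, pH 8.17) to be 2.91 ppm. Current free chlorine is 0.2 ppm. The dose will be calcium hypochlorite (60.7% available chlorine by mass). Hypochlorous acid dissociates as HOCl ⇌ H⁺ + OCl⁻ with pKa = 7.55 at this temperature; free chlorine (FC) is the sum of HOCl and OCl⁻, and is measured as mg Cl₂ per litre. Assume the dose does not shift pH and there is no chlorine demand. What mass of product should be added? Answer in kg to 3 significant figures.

15.3 kg

Volume: 626 m³ = 626,000 L.
[OCl⁻]/[HOCl] = 10^(pH − pKa) = 10^(8.17 − 7.55) = 4.169; fraction as HOCl = 1/(1 + 4.169) = 0.1935.
Free chlorine required for 2.91 ppm HOCl: 2.91 / 0.1935 = 15.04 ppm.
FC to add: 15.04 − 0.2 = 14.84 mg/L as Cl₂.
Cl₂ equivalent: 14.84 mg/L × 626,000 L = 9290 g.
Product at 60.7% available Cl: 9290 / 0.607 = 15,310 g.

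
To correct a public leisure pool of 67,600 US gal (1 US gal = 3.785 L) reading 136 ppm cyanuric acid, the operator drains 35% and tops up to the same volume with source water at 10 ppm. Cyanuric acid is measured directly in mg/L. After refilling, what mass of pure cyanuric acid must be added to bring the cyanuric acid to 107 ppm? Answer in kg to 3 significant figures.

Volume: 67,600 US gal × 3.785 L/gal = 255,866 L.
After draining 35% and refilling: 136 × 0.65 + 10 × 0.35 = 91.9 ppm.
Deficit to target: 107 − 91.9 = 15.1 mg/L.
Mass: 15.1 mg/L × 255,866 L = 3864 g cyanuric acid.

3.86 kg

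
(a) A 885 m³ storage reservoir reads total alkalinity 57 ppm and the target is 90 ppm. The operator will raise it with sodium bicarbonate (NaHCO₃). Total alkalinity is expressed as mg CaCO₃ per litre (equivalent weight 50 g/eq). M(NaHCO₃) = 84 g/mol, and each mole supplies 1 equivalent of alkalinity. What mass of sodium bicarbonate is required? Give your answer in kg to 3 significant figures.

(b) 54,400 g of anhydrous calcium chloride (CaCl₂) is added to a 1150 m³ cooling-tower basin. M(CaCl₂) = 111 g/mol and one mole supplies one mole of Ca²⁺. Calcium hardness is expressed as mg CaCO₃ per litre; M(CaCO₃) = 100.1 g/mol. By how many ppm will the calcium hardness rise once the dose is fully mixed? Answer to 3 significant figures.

(a) 49.1 kg; (b) 42.7 ppm

(a) Volume: 885 m³ = 885,000 L.
(a) Alkalinity to add: (90 − 57) = 33 mg/L as CaCO₃ × 885,000 L = 29,200 g as CaCO₃.
(a) Equivalents: 29,200 g ÷ 50 g/eq = 584.1 eq.
(a) NaHCO₃ supplies 1 eq per mole → 584.1 mol.
(a) Mass: 584.1 mol × 84 g/mol = 49,060 g.

(b) Volume: 1150 m³ = 1,150,000 L.
(b) Moles of Ca²⁺: 54,400 g ÷ 111 g/mol = 490.1 mol.
(b) As CaCO₃: 490.1 mol × 100.1 g/mol = 49,060 g.
(b) Rise: 49,060 g / 1,150,000 L × 1000 = 42.66 mg/L.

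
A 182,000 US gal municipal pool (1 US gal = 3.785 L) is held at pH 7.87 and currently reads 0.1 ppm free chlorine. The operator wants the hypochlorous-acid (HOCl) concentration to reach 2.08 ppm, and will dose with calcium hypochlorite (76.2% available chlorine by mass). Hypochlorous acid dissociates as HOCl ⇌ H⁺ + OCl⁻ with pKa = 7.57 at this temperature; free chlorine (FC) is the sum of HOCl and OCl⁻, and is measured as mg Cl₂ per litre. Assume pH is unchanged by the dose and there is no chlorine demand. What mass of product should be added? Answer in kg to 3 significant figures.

Volume: 182,000 US gal × 3.785 L/gal = 688,870 L.
[OCl⁻]/[HOCl] = 10^(pH − pKa) = 10^(7.87 − 7.57) = 1.995; fraction as HOCl = 1/(1 + 1.995) = 0.3339.
Free chlorine required for 2.08 ppm HOCl: 2.08 / 0.3339 = 6.23 ppm.
FC to add: 6.23 − 0.1 = 6.13 mg/L as Cl₂.
Cl₂ equivalent: 6.13 mg/L × 688,870 L = 4223 g.
Product at 76.2% available Cl: 4223 / 0.762 = 5542 g.

5.54 kg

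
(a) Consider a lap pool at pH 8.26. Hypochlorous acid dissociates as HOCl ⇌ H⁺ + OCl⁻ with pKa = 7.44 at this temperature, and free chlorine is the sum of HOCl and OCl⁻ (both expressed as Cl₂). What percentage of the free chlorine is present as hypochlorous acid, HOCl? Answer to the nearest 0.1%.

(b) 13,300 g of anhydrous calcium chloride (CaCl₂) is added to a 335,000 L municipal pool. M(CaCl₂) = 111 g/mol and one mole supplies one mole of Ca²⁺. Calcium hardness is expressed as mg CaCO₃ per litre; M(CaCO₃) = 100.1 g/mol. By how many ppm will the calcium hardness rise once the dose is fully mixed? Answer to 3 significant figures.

(a) [OCl⁻]/[HOCl] = 10^(pH − pKa) = 10^(8.26 − 7.44) = 10^0.82 = 6.607.
(a) Fraction as HOCl = 1 / (1 + 6.607) = 0.1315.

(b) Moles of Ca²⁺: 13,300 g ÷ 111 g/mol = 119.8 mol.
(b) As CaCO₃: 119.8 mol × 100.1 g/mol = 11,990 g.
(b) Rise: 11,990 g / 335,000 L × 1000 = 35.8 mg/L.

(a) 13.1%; (b) 35.8 ppm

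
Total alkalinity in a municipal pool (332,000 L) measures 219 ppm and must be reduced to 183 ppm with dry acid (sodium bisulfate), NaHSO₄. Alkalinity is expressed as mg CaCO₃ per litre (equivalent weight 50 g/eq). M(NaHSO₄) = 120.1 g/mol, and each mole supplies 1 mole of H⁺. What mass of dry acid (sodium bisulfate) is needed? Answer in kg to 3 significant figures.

Alkalinity to neutralize: (219 − 183) = 36 mg/L as CaCO₃ × 332,000 L = 11,950 g as CaCO₃.
Equivalents of H⁺ required: 11,950 ÷ 50 g/eq = 239 eq = 239 mol NaHSO₄.
Mass of NaHSO₄: 239 × 120.1 = 28,710 g.

28.7 kg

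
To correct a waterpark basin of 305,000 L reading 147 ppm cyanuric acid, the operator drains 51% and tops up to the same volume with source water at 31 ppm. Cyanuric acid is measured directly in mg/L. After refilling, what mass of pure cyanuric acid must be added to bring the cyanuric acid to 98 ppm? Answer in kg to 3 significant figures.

After draining 51% and refilling: 147 × 0.49 + 31 × 0.51 = 87.84 ppm.
Deficit to target: 98 − 87.84 = 10.16 mg/L.
Mass: 10.16 mg/L × 305,000 L = 3099 g cyanuric acid.

3.10 kg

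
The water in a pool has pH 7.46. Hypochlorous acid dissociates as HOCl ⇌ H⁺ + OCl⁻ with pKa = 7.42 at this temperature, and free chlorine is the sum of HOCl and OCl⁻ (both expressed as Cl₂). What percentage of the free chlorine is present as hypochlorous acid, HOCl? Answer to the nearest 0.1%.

47.7%

[OCl⁻]/[HOCl] = 10^(pH − pKa) = 10^(7.46 − 7.42) = 10^0.04 = 1.096.
Fraction as HOCl = 1 / (1 + 1.096) = 0.477.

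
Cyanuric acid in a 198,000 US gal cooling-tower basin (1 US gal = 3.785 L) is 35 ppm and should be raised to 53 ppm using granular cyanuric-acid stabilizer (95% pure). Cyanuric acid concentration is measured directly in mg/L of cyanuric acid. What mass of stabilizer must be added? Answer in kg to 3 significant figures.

14.2 kg

Volume: 198,000 US gal × 3.785 L/gal = 749,430 L.
CYA to add: (53 − 35) = 18 mg/L × 749,430 L = 13,490 g cyanuric acid.
At 95% purity: 13,490 / 0.95 = 14,200 g product.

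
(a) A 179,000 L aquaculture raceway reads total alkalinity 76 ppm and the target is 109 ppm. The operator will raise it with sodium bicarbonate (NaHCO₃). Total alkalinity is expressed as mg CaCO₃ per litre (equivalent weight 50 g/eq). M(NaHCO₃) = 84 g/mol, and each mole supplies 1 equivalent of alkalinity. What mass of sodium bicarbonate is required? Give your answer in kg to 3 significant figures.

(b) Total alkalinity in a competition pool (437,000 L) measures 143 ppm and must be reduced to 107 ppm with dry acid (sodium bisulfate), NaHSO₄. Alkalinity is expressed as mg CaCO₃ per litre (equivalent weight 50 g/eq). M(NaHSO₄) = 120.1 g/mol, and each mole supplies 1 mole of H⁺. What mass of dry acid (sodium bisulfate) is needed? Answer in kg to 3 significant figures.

(a) 9.92 kg; (b) 37.8 kg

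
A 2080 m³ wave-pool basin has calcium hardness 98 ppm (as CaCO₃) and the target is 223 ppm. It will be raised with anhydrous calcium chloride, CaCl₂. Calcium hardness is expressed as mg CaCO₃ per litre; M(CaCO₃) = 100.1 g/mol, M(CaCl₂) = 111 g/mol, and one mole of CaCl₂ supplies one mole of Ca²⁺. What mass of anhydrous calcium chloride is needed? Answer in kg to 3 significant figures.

288 kg

Volume: 2080 m³ = 2,080,000 L.
Hardness to add: (223 − 98) = 125 mg/L as CaCO₃ × 2,080,000 L = 260,000 g as CaCO₃.
Moles of Ca²⁺ (1 mol Ca²⁺ ≡ 1 mol CaCO₃): 260,000 / 100.1 g/mol = 2597 mol.
Mass of CaCl₂: 2597 × 111 = 288,300 g.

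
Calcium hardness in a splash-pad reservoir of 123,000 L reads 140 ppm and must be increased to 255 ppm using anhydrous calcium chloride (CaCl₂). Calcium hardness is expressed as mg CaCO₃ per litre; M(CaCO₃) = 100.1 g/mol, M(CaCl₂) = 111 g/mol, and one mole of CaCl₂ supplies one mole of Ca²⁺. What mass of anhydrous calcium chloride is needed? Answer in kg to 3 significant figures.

15.7 kg

Hardness to add: (255 − 140) = 115 mg/L as CaCO₃ × 123,000 L = 14,140 g as CaCO₃.
Moles of Ca²⁺ (1 mol Ca²⁺ ≡ 1 mol CaCO₃): 14,140 / 100.1 g/mol = 141.3 mol.
Mass of CaCl₂: 141.3 × 111 = 15,690 g.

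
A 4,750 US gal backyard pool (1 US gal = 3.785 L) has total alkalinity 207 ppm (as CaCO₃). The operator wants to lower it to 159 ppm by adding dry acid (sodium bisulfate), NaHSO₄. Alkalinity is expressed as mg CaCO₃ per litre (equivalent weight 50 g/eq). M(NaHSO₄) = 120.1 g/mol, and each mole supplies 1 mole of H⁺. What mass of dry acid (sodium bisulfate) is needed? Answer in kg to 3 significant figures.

Volume: 4,750 US gal × 3.785 L/gal = 17,979 L.
Alkalinity to neutralize: (207 − 159) = 48 mg/L as CaCO₃ × 17,979 L = 863 g as CaCO₃.
Equivalents of H⁺ required: 863 ÷ 50 g/eq = 17.26 eq = 17.26 mol NaHSO₄.
Mass of NaHSO₄: 17.26 × 120.1 = 2073 g.

2.07 kg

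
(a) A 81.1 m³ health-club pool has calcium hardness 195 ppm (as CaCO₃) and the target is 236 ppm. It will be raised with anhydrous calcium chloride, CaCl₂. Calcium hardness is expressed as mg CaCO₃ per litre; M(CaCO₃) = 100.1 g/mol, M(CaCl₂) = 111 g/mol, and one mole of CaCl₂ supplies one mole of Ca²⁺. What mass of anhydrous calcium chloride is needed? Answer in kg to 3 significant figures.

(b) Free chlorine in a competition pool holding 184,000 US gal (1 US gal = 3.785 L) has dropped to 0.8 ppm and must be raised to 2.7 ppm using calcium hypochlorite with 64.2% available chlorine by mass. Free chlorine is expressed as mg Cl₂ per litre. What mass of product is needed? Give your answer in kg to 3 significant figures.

(a) Volume: 81.1 m³ = 81,100 L.
(a) Hardness to add: (236 − 195) = 41 mg/L as CaCO₃ × 81,100 L = 3325 g as CaCO₃.
(a) Moles of Ca²⁺ (1 mol Ca²⁺ ≡ 1 mol CaCO₃): 3325 / 100.1 g/mol = 33.22 mol.
(a) Mass of CaCl₂: 33.22 × 111 = 3687 g.

(b) Volume: 184,000 US gal × 3.785 L/gal = 696,440 L.
(b) Chlorine deficit: 2.7 − 0.8 = 1.9 ppm = 1.9 mg/L as Cl₂.
(b) Cl₂ equivalent needed: 1.9 mg/L × 696,440 L = 1,323,000 mg = 1323 g.
(b) Product at 64.2% available chlorine: 1323 / 0.642 = 2061 g.

(a) 3.69 kg; (b) 2.06 kg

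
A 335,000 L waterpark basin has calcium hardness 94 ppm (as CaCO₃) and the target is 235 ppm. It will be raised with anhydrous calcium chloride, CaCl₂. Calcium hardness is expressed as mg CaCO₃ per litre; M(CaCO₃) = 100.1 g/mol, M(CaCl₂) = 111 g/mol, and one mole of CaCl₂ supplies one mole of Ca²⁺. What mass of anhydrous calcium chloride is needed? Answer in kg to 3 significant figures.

52.4 kg

Hardness to add: (235 − 94) = 141 mg/L as CaCO₃ × 335,000 L = 47,240 g as CaCO₃.
Moles of Ca²⁺ (1 mol Ca²⁺ ≡ 1 mol CaCO₃): 47,240 / 100.1 g/mol = 471.9 mol.
Mass of CaCl₂: 471.9 × 111 = 52,380 g.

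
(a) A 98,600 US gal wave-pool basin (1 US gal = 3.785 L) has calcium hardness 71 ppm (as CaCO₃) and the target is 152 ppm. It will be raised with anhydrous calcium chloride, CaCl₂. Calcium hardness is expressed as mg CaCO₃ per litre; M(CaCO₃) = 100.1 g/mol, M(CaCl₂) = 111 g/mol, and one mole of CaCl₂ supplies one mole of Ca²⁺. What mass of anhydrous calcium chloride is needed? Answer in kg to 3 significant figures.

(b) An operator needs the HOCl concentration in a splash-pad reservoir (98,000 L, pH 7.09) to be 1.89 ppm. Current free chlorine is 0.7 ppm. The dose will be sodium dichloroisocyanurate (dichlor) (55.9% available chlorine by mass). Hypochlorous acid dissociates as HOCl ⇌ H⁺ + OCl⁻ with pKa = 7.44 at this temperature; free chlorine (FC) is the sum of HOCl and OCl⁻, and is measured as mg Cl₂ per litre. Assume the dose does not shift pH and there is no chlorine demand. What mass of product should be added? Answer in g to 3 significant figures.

(a) Volume: 98,600 US gal × 3.785 L/gal = 373,201 L.
(a) Hardness to add: (152 − 71) = 81 mg/L as CaCO₃ × 373,201 L = 30,230 g as CaCO₃.
(a) Moles of Ca²⁺ (1 mol Ca²⁺ ≡ 1 mol CaCO₃): 30,230 / 100.1 g/mol = 302 mol.
(a) Mass of CaCl₂: 302 × 111 = 33,520 g.

(b) [OCl⁻]/[HOCl] = 10^(pH − pKa) = 10^(7.09 − 7.44) = 0.4467; fraction as HOCl = 1/(1 + 0.4467) = 0.6912.
(b) Free chlorine required for 1.89 ppm HOCl: 1.89 / 0.6912 = 2.734 ppm.
(b) FC to add: 2.734 − 0.7 = 2.034 mg/L as Cl₂.
(b) Cl₂ equivalent: 2.034 mg/L × 98,000 L = 199.4 g.
(b) Product at 55.9% available Cl: 199.4 / 0.559 = 356.6 g.

(a) 33.5 kg; (b) 357 g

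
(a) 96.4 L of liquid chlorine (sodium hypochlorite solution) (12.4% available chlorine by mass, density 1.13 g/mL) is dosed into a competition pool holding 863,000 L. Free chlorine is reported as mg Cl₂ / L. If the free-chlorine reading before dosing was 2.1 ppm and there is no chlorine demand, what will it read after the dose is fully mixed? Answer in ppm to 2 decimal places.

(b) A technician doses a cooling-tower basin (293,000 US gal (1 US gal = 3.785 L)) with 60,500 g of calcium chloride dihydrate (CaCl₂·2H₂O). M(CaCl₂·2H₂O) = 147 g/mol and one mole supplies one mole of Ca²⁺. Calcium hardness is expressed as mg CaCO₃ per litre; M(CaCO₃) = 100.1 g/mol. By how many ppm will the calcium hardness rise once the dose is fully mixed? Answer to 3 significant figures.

(a) 17.75 ppm; (b) 37.1 ppm

(a) Mass of solution: 96.4 L × 1000 mL/L × 1.13 g/mL = 108,900 g.
(a) Available chlorine delivered: 108,900 g × 0.124 = 13,510 g as Cl₂.
(a) Concentration rise: 13,510 g / 863,000 L = 15.65 mg/L = 15.65 ppm.
(a) Final FC: 2.1 + 15.65 = 17.75 ppm.

(b) Volume: 293,000 US gal × 3.785 L/gal = 1,109,005 L.
(b) Moles of Ca²⁺: 60,500 g ÷ 147 g/mol = 411.6 mol.
(b) As CaCO₃: 411.6 mol × 100.1 g/mol = 41,200 g.
(b) Rise: 41,200 g / 1,109,005 L × 1000 = 37.15 mg/L.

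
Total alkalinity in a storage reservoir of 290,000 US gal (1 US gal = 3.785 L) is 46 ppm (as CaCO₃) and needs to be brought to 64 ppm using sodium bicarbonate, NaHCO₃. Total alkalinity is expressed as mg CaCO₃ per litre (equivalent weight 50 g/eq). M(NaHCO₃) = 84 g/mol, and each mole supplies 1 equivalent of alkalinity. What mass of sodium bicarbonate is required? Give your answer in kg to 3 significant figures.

33.2 kg

Volume: 290,000 US gal × 3.785 L/gal = 1,097,650 L.
Alkalinity to add: (64 − 46) = 18 mg/L as CaCO₃ × 1,097,650 L = 19,760 g as CaCO₃.
Equivalents: 19,760 g ÷ 50 g/eq = 395.2 eq.
NaHCO₃ supplies 1 eq per mole → 395.2 mol.
Mass: 395.2 mol × 84 g/mol = 33,190 g.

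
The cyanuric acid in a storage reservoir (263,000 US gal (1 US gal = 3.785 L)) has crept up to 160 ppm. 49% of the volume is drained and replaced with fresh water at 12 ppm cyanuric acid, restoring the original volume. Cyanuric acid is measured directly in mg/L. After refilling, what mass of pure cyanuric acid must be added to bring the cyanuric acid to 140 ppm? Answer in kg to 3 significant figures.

52.3 kg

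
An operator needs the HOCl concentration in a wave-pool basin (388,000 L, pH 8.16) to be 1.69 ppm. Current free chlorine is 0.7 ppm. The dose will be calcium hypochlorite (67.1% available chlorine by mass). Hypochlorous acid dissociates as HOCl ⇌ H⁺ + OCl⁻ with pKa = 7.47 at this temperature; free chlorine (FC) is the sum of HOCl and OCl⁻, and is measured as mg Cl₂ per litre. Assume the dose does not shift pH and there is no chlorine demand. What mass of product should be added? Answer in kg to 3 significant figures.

[OCl⁻]/[HOCl] = 10^(pH − pKa) = 10^(8.16 − 7.47) = 4.898; fraction as HOCl = 1/(1 + 4.898) = 0.1696.
Free chlorine required for 1.69 ppm HOCl: 1.69 / 0.1696 = 9.967 ppm.
FC to add: 9.967 − 0.7 = 9.267 mg/L as Cl₂.
Cl₂ equivalent: 9.267 mg/L × 388,000 L = 3596 g.
Product at 67.1% available Cl: 3596 / 0.671 = 5359 g.

5.36 kg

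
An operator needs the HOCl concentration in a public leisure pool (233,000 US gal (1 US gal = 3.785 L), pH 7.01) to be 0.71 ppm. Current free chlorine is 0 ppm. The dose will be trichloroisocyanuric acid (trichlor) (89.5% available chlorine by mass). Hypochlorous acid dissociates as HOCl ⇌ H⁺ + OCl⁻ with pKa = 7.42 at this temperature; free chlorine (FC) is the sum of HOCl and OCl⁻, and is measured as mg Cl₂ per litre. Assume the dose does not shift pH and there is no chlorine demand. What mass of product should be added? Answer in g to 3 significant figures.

Volume: 233,000 US gal × 3.785 L/gal = 881,905 L.
[OCl⁻]/[HOCl] = 10^(pH − pKa) = 10^(7.01 − 7.42) = 0.389; fraction as HOCl = 1/(1 + 0.389) = 0.7199.
Free chlorine required for 0.71 ppm HOCl: 0.71 / 0.7199 = 0.9862 ppm.
FC to add: 0.9862 − 0 = 0.9862 mg/L as Cl₂.
Cl₂ equivalent: 0.9862 mg/L × 881,905 L = 869.8 g.
Product at 89.5% available Cl: 869.8 / 0.895 = 971.8 g.

972 g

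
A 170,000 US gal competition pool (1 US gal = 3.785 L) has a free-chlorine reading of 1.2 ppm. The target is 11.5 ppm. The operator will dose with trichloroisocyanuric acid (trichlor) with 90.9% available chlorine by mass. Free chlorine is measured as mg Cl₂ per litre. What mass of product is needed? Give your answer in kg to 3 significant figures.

Volume: 170,000 US gal × 3.785 L/gal = 643,450 L.
Chlorine deficit: 11.5 − 1.2 = 10.3 ppm = 10.3 mg/L as Cl₂.
Cl₂ equivalent needed: 10.3 mg/L × 643,450 L = 6,628,000 mg = 6628 g.
Product at 90.9% available chlorine: 6628 / 0.909 = 7291 g.

7.29 kg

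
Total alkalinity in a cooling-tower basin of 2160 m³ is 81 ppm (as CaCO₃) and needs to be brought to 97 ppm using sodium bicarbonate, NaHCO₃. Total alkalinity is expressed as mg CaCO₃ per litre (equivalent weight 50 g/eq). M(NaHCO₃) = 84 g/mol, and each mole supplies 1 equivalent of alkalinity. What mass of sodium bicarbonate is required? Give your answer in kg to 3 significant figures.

Volume: 2160 m³ = 2,160,000 L.
Alkalinity to add: (97 − 81) = 16 mg/L as CaCO₃ × 2,160,000 L = 34,560 g as CaCO₃.
Equivalents: 34,560 g ÷ 50 g/eq = 691.2 eq.
NaHCO₃ supplies 1 eq per mole → 691.2 mol.
Mass: 691.2 mol × 84 g/mol = 58,060 g.

58.1 kg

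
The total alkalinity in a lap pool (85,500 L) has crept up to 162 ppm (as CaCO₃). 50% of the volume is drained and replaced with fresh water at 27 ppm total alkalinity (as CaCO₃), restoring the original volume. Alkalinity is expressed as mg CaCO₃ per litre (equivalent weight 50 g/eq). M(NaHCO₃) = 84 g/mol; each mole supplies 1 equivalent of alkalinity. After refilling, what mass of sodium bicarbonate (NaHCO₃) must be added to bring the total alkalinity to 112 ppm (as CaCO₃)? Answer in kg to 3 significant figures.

After draining 50% and refilling: 162 × 0.50 + 27 × 0.50 = 94.5 ppm.
Deficit to target: 112 − 94.5 = 17.5 mg/L.
As CaCO₃: 17.5 mg/L × 85,500 L = 1496 g; ÷ 50 g/eq ÷ 1 = 29.93 mol NaHCO₃.
Mass: 29.93 × 84 = 2514 g.

2.51 kg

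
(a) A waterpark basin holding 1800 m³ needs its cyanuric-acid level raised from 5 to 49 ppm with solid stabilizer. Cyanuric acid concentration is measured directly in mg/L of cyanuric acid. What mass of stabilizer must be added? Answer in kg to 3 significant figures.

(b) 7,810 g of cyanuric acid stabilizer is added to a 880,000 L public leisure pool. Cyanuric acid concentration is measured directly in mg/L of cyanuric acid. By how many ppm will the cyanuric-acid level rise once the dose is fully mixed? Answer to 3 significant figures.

(a) Volume: 1800 m³ = 1,800,000 L.
(a) CYA to add: (49 − 5) = 44 mg/L × 1,800,000 L = 79,200 g cyanuric acid.

(b) Rise: 7,810 g / 880,000 L × 1000 = 8.875 mg/L.

(a) 79.2 kg; (b) 8.88 ppm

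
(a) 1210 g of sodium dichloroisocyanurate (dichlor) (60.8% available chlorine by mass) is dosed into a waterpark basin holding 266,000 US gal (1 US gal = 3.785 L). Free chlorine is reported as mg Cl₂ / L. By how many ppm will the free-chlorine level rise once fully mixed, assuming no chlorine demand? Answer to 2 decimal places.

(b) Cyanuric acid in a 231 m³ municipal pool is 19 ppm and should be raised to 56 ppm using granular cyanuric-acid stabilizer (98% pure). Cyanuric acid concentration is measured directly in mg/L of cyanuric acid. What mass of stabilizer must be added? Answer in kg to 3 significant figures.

(a) Volume: 266,000 US gal × 3.785 L/gal = 1,006,810 L.
(a) Available chlorine delivered: 1210 g × 0.608 = 735.7 g as Cl₂.
(a) Concentration rise: 735.7 g / 1,006,810 L = 0.7307 mg/L = 0.73 ppm.

(b) Volume: 231 m³ = 231,000 L.
(b) CYA to add: (56 − 19) = 37 mg/L × 231,000 L = 8547 g cyanuric acid.
(b) At 98% purity: 8547 / 0.98 = 8721 g product.

(a) 0.73 ppm; (b) 8.72 kg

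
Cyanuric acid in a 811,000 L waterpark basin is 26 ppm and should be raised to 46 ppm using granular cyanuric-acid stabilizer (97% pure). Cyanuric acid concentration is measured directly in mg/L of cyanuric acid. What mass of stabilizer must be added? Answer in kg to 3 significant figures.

CYA to add: (46 − 26) = 20 mg/L × 811,000 L = 16,220 g cyanuric acid.
At 97% purity: 16,220 / 0.97 = 16,720 g product.

16.7 kg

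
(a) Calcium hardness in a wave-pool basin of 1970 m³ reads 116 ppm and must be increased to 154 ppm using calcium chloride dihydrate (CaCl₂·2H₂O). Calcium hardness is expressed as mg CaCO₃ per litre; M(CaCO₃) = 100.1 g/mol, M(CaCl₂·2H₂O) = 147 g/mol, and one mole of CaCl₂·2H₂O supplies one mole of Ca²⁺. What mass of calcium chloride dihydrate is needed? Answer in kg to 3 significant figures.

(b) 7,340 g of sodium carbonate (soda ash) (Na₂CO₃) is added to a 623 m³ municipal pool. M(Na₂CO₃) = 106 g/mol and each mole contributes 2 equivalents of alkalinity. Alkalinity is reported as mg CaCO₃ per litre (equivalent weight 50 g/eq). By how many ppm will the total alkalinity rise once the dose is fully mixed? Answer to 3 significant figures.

(a) Volume: 1970 m³ = 1,970,000 L.
(a) Hardness to add: (154 − 116) = 38 mg/L as CaCO₃ × 1,970,000 L = 74,860 g as CaCO₃.
(a) Moles of Ca²⁺ (1 mol Ca²⁺ ≡ 1 mol CaCO₃): 74,860 / 100.1 g/mol = 747.9 mol.
(a) Mass of CaCl₂·2H₂O: 747.9 × 147 = 109,900 g.

(b) Volume: 623 m³ = 623,000 L.
(b) Moles of Na₂CO₃: 7,340 g ÷ 106 g/mol = 69.25 mol → 138.5 eq of alkalinity.
(b) As CaCO₃: 138.5 eq × 50 g/eq = 6925 g.
(b) Rise: 6925 g / 623,000 L × 1000 = 11.11 mg/L.

(a) 110 kg; (b) 11.1 ppm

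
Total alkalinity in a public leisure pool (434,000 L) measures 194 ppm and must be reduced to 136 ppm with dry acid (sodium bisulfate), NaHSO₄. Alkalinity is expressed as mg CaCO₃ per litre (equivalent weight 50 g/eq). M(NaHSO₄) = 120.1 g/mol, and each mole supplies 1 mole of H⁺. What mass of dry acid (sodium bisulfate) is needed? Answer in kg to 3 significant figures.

60.5 kg

Alkalinity to neutralize: (194 − 136) = 58 mg/L as CaCO₃ × 434,000 L = 25,170 g as CaCO₃.
Equivalents of H⁺ required: 25,170 ÷ 50 g/eq = 503.4 eq = 503.4 mol NaHSO₄.
Mass of NaHSO₄: 503.4 × 120.1 = 60,460 g.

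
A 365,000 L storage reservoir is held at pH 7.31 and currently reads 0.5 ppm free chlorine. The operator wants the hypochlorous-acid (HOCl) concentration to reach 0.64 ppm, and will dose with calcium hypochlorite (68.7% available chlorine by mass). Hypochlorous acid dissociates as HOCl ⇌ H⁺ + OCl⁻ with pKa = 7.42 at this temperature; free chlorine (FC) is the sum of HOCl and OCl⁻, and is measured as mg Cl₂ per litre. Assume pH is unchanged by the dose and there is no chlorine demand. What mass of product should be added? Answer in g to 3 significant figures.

[OCl⁻]/[HOCl] = 10^(pH − pKa) = 10^(7.31 − 7.42) = 0.7762; fraction as HOCl = 1/(1 + 0.7762) = 0.563.
Free chlorine required for 0.64 ppm HOCl: 0.64 / 0.563 = 1.137 ppm.
FC to add: 1.137 − 0.5 = 0.6368 mg/L as Cl₂.
Cl₂ equivalent: 0.6368 mg/L × 365,000 L = 232.4 g.
Product at 68.7% available Cl: 232.4 / 0.687 = 338.3 g.

338 g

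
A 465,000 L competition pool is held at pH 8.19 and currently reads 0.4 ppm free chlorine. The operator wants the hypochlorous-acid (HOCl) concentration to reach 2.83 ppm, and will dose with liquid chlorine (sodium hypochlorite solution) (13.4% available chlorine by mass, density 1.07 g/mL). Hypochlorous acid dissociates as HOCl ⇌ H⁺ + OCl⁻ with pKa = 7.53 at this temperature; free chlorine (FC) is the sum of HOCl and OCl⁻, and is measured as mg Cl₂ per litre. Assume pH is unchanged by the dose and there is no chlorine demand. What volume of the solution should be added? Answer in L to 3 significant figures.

49.8 L

[OCl⁻]/[HOCl] = 10^(pH − pKa) = 10^(8.19 − 7.53) = 4.571; fraction as HOCl = 1/(1 + 4.571) = 0.1795.
Free chlorine required for 2.83 ppm HOCl: 2.83 / 0.1795 = 15.77 ppm.
FC to add: 15.77 − 0.4 = 15.37 mg/L as Cl₂.
Cl₂ equivalent: 15.37 mg/L × 465,000 L = 7145 g.
Product at 13.4% available Cl: 7145 / 0.134 = 53,320 g.
Volume: 53,320 g ÷ 1.07 g/mL = 49,830 mL.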